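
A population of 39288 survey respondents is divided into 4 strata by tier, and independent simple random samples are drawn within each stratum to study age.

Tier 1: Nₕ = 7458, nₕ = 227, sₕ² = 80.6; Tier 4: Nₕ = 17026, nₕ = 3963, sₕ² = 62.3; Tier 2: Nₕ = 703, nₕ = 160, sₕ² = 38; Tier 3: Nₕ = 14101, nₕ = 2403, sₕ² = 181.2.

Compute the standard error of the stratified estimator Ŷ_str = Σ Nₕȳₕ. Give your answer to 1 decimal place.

5930.7

Var(Ŷ_str) = Σₕ Nₕ²(1 − fₕ)sₕ²/nₕ.
Tier 1: 7458²·(1 − 227/7458)·80.6/227 = 1.9148287 × 10^7.
Tier 4: 17026²·(1 − 3963/17026)·62.3/3963 = 3.4963873 × 10^6.
Tier 2: 703²·(1 − 160/703)·38/160 = 90660.637.
Tier 3: 14101²·(1 − 2403/14101)·181.2/2403 = 1.2438441 × 10^7.
Sum = 3.5173776 × 10^7.
SE = √(3.5173776 × 10^7) = 5930.7.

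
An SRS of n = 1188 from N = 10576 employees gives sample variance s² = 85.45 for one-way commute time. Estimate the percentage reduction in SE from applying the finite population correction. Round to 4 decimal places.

f = n/N = 1188/10576 = 0.11232980.
SE_no-fpc = √(s²/n) = 0.26819323; SE_fpc = √((1−f)s²/n) = 0.25268161.
Ratio = √(1−f) = 0.94216251. Reduction = 100·(1 − 0.94216251) = 5.7837%.

5.7837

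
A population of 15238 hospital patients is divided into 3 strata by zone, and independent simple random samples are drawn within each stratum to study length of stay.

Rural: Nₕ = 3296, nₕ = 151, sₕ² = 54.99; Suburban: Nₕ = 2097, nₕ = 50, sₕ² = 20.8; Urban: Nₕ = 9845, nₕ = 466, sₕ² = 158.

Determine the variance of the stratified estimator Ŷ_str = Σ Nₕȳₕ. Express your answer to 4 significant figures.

3.687 × 10^7

Var(Ŷ_str) = Σₕ Nₕ²(1 − fₕ)sₕ²/nₕ.
Rural: 3296²·(1 − 151/3296)·54.99/151 = 3.7749797 × 10^6.
Suburban: 2097²·(1 − 50/2097)·20.8/50 = 1.7857045 × 10^6.
Urban: 9845²·(1 − 466/9845)·158/466 = 3.1307142 × 10^7.
Sum = 3.6867826 × 10^7.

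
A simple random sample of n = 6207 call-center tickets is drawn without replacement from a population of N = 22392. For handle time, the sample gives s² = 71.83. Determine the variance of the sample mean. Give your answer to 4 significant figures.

Under SRS without replacement, Var(ȳ) = (1 − f)·s²/n with f = n/N = 6207/22392 = 0.27719721.
Var(ȳ) = (1 − 0.27719721)·71.83/6207 = 0.72280279·0.011572418 = 0.0083645762.

0.008365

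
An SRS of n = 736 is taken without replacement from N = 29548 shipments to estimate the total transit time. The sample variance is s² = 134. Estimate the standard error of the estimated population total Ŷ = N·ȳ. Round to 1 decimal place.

12449.9

Var(Ŷ) = N²·Var(ȳ) = N²·(1 − n/N)·s²/n.
f = 736/29548 = 0.02490862; Var(ȳ) = 0.97509138·134/736 = 0.17753022.
Var(Ŷ) = 29548² · 0.17753022 = 1.5499885 × 10^8.
SE(Ŷ) = √(1.5499885 × 10^8) = 12449.9.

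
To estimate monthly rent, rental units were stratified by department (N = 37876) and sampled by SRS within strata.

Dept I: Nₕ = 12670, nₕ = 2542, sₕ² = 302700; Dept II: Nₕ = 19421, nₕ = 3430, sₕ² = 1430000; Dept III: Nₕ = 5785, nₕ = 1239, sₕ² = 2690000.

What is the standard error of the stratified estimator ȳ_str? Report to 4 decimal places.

Var(ȳ_str) = Σₕ Wₕ²(1 − fₕ)sₕ²/nₕ with Wₕ = Nₕ/N, N = 37876.
Dept I: Wₕ = 0.33451262; term = 0.33451262²·(1 − 0.20063141)·302700/2542 = 10.651456.
Dept II: Wₕ = 0.51275214; term = 0.51275214²·(1 − 0.17661294)·1430000/3430 = 90.252848.
Dept III: Wₕ = 0.15273524; term = 0.15273524²·(1 − 0.21417459)·2690000/1239 = 39.800227.
Sum = 140.70453.
SE = √(140.70453) = 11.8619.

11.8619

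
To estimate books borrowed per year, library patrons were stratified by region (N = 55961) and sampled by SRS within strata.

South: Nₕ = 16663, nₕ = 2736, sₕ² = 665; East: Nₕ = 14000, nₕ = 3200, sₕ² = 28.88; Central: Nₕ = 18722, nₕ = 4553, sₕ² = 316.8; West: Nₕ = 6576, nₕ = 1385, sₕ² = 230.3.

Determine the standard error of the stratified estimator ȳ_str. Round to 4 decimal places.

Var(ȳ_str) = Σₕ Wₕ²(1 − fₕ)sₕ²/nₕ with Wₕ = Nₕ/N, N = 55961.
South: Wₕ = 0.29776094; term = 0.29776094²·(1 − 0.16419612)·665/2736 = 0.018011314.
East: Wₕ = 0.25017423; term = 0.25017423²·(1 − 0.22857143)·28.88/3200 = 4.3574064 × 10^-4.
Central: Wₕ = 0.33455442; term = 0.33455442²·(1 − 0.24318983)·316.8/4553 = 0.0058939715.
West: Wₕ = 0.11751041; term = 0.11751041²·(1 − 0.21061436)·230.3/1385 = 0.0018125336.
Sum = 0.02615356.
SE = √(0.02615356) = 0.1617.

0.1617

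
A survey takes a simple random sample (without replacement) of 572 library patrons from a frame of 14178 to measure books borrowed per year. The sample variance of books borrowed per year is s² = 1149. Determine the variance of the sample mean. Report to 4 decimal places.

Under SRS without replacement, Var(ȳ) = (1 − f)·s²/n with f = n/N = 572/14178 = 0.04034420.
Var(ȳ) = (1 − 0.04034420)·1149/572 = 0.95965580·2.0087413 = 1.9277002.

1.9277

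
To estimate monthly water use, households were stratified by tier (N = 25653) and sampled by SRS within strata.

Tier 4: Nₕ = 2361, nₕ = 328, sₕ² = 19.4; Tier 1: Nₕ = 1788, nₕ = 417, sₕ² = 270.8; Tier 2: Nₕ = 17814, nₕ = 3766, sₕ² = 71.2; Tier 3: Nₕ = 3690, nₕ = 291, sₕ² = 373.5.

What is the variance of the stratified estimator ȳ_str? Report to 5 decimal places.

0.03450

Var(ȳ_str) = Σₕ Wₕ²(1 − fₕ)sₕ²/nₕ with Wₕ = Nₕ/N, N = 25653.
Tier 4: Wₕ = 0.09203602; term = 0.09203602²·(1 − 0.13892418)·19.4/328 = 4.3140476 × 10^-4.
Tier 1: Wₕ = 0.06969945; term = 0.06969945²·(1 − 0.23322148)·270.8/417 = 0.00241903.
Tier 2: Wₕ = 0.69442171; term = 0.69442171²·(1 − 0.21140676)·71.2/3766 = 0.0071895102.
Tier 3: Wₕ = 0.14384283; term = 0.14384283²·(1 − 0.07886179)·373.5/291 = 0.024462387.
Sum = 0.034502332.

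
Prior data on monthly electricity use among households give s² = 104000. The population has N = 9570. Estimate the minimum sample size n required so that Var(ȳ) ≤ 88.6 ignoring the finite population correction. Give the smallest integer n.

Without fpc, n₀ = s²/D = 104000/88.6 = 1173.8149.
Rounding up, n = 1174.

1174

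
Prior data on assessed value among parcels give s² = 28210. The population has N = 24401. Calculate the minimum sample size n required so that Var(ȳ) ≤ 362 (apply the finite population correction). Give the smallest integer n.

78

Without fpc, n₀ = s²/D = 28210/362 = 77.9282.
With fpc, (1 − n/N)·s²/n ≤ D requires n ≥ n₀/(1 + n₀/N) = 77.9282/(1 + 77.9282/24401) = 77.6801.
Rounding up, n = 78.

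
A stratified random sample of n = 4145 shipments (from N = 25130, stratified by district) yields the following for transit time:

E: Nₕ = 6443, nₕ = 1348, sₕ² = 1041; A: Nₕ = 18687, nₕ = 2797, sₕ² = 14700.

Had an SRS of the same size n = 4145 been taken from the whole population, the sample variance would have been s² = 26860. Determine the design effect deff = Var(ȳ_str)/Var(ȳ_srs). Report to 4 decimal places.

0.4641

Var(ȳ_str) = Σ Wₕ²(1−fₕ)sₕ²/nₕ with Wₕ = Nₕ/25130:
  E: (6443/25130)²·(1−1348/6443)·1041/1348 = 0.040142848
  A: (18687/25130)²·(1−2797/18687)·14700/2797 = 2.4711743
  → Var(ȳ_str) = 2.5113171.
Var(ȳ_srs) = (1 − 4145/25130)·26860/4145 = 5.4112545.
deff = 2.5113171 / 5.4112545 = 0.4641.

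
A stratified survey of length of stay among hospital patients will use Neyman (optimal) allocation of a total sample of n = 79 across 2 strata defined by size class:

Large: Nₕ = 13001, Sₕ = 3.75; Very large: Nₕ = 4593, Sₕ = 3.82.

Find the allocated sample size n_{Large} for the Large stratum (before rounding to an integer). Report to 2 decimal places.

58.09

Neyman allocation: nₕ = n·NₕSₕ / Σⱼ NⱼSⱼ.
Σ NⱼSⱼ = 13001·3.75 + 4593·3.82 = 66299.01.
n_{Large} = 79·13001·3.75 / 66299.01 = 58.09.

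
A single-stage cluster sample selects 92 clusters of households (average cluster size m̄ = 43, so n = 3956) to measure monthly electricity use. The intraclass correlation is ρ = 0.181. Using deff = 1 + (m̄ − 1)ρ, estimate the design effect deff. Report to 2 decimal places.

8.60

deff = 1 + (43 − 1)·0.181 = 1 + 7.602 = 8.602.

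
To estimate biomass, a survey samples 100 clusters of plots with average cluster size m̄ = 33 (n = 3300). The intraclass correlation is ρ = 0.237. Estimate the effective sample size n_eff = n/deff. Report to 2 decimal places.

384.44

deff = 1 + (33 − 1)·0.237 = 1 + 7.584 = 8.584.
n_eff = 3300 / 8.584 = 384.44.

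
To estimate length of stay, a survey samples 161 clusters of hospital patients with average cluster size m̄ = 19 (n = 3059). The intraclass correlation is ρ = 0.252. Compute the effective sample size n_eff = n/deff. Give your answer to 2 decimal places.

552.57

deff = 1 + (19 − 1)·0.252 = 1 + 4.536 = 5.536.
n_eff = 3059 / 5.536 = 552.57.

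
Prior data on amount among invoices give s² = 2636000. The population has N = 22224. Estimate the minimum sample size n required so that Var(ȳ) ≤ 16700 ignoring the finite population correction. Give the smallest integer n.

Without fpc, n₀ = s²/D = 2636000/16700 = 157.8443.
Rounding up, n = 158.

158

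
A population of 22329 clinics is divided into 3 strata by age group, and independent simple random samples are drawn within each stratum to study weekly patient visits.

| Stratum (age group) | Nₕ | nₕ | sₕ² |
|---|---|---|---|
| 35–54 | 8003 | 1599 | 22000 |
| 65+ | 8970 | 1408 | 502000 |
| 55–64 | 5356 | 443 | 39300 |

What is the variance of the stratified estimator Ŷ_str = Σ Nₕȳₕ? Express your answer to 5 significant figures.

Var(Ŷ_str) = Σₕ Nₕ²(1 − fₕ)sₕ²/nₕ.
35–54: 8003²·(1 − 1599/8003)·22000/1599 = 7.0514488 × 10^8.
65+: 8970²·(1 − 1408/8970)·502000/1408 = 2.4184114 × 10^10.
55–64: 5356²·(1 − 443/5356)·39300/443 = 2.3344047 × 10^9.
Sum = 2.7223664 × 10^10.

2.7224 × 10^10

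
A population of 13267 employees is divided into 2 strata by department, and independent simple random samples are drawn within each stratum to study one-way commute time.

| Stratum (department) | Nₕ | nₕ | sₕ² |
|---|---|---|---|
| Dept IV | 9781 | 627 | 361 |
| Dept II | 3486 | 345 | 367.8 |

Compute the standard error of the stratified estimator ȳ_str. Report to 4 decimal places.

Var(ȳ_str) = Σₕ Wₕ²(1 − fₕ)sₕ²/nₕ with Wₕ = Nₕ/N, N = 13267.
Dept IV: Wₕ = 0.73724278; term = 0.73724278²·(1 − 0.06410387)·361/627 = 0.29287909.
Dept II: Wₕ = 0.26275722; term = 0.26275722²·(1 − 0.09896730)·367.8/345 = 0.06631969.
Sum = 0.35919878.
SE = √(0.35919878) = 0.5993.

0.5993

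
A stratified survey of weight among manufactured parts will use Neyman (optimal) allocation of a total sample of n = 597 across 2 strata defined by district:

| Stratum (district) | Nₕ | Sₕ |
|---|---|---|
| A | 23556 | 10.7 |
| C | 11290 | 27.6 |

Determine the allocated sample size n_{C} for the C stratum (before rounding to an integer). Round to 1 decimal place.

330.0

Neyman allocation: nₕ = n·NₕSₕ / Σⱼ NⱼSⱼ.
Σ NⱼSⱼ = 23556·10.7 + 11290·27.6 = 563653.2.
n_{C} = 597·11290·27.6 / 563653.2 = 330.0.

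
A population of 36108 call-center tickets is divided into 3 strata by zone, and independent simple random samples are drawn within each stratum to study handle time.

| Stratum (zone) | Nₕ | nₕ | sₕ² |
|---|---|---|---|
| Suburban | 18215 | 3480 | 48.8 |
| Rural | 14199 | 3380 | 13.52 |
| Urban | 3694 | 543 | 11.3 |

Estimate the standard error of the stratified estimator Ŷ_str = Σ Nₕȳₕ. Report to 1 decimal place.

Var(Ŷ_str) = Σₕ Nₕ²(1 − fₕ)sₕ²/nₕ.
Suburban: 18215²·(1 − 3480/18215)·48.8/3480 = 3.7637424 × 10^6.
Rural: 14199²·(1 − 3380/14199)·13.52/3380 = 614475.92.
Urban: 3694²·(1 − 543/3694)·11.3/543 = 242227.76.
Sum = 4.6204461 × 10^6.
SE = √(4.6204461 × 10^6) = 2149.5.

2149.5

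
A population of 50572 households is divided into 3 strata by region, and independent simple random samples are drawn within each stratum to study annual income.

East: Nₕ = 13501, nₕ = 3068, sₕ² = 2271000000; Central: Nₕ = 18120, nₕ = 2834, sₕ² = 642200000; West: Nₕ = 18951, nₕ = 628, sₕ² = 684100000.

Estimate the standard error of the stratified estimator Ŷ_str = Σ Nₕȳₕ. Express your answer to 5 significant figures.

Var(Ŷ_str) = Σₕ Nₕ²(1 − fₕ)sₕ²/nₕ.
East: 13501²·(1 − 3068/13501)·2271000000/3068 = 1.0426461 × 10^14.
Central: 18120²·(1 − 2834/18120)·642200000/2834 = 6.2765718 × 10^13.
West: 18951²·(1 − 628/18951)·684100000/628 = 3.7825847 × 10^14.
Sum = 5.452888 × 10^14.
SE = √(5.452888 × 10^14) = 2.3351 × 10^7.

2.3351 × 10^7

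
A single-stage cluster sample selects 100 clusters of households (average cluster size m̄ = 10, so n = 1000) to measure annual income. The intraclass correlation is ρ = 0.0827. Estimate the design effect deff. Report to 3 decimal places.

1.744

deff = 1 + (10 − 1)·0.0827 = 1 + 0.7443 = 1.7443.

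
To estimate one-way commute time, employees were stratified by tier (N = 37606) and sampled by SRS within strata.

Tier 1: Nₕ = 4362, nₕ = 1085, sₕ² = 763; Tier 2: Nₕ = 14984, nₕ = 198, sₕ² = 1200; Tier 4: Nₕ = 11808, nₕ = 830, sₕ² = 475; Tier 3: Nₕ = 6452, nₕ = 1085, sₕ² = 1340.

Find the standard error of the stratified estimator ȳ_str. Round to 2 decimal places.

Var(ȳ_str) = Σₕ Wₕ²(1 − fₕ)sₕ²/nₕ with Wₕ = Nₕ/N, N = 37606.
Tier 1: Wₕ = 0.11599213; term = 0.11599213²·(1 − 0.24873911)·763/1085 = 0.0071079214.
Tier 2: Wₕ = 0.39844706; term = 0.39844706²·(1 − 0.01321410)·1200/198 = 0.9494678.
Tier 4: Wₕ = 0.31399245; term = 0.31399245²·(1 − 0.07029133)·475/830 = 0.052456681.
Tier 3: Wₕ = 0.17156837; term = 0.17156837²·(1 − 0.16816491)·1340/1085 = 0.030240344.
Sum = 1.0392727.
SE = √(1.0392727) = 1.02.

1.02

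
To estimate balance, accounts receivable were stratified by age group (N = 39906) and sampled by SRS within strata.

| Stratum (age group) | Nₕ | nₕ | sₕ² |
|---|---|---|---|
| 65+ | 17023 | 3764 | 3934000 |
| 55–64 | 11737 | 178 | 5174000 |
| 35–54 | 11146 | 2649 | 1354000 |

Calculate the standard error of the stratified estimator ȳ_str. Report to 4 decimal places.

Var(ȳ_str) = Σₕ Wₕ²(1 − fₕ)sₕ²/nₕ with Wₕ = Nₕ/N, N = 39906.
65+: Wₕ = 0.42657746; term = 0.42657746²·(1 − 0.22111261)·3934000/3764 = 148.13416.
55–64: Wₕ = 0.29411617; term = 0.29411617²·(1 − 0.01516572)·5174000/178 = 2476.3236.
35–54: Wₕ = 0.27930637; term = 0.27930637²·(1 − 0.23766374)·1354000/2649 = 30.397997.
Sum = 2654.8558.
SE = √(2654.8558) = 51.5253.

51.5253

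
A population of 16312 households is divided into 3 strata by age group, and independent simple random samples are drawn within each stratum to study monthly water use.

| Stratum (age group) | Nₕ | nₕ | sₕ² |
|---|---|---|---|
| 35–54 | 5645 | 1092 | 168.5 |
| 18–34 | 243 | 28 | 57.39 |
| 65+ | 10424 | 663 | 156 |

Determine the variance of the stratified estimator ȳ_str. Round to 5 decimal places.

0.10528

Var(ȳ_str) = Σₕ Wₕ²(1 − fₕ)sₕ²/nₕ with Wₕ = Nₕ/N, N = 16312.
35–54: Wₕ = 0.34606425; term = 0.34606425²·(1 − 0.19344553)·168.5/1092 = 0.014904741.
18–34: Wₕ = 0.01489701; term = 0.01489701²·(1 − 0.11522634)·57.39/28 = 4.0244682 × 10^-4.
65+: Wₕ = 0.63903874; term = 0.63903874²·(1 − 0.06360322)·156/663 = 0.089975726.
Sum = 0.10528291.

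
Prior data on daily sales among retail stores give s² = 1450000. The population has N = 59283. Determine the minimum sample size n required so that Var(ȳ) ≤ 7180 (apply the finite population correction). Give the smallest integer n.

202

Without fpc, n₀ = s²/D = 1450000/7180 = 201.9499.
With fpc, (1 − n/N)·s²/n ≤ D requires n ≥ n₀/(1 + n₀/N) = 201.9499/(1 + 201.9499/59283) = 201.2643.
Rounding up, n = 202.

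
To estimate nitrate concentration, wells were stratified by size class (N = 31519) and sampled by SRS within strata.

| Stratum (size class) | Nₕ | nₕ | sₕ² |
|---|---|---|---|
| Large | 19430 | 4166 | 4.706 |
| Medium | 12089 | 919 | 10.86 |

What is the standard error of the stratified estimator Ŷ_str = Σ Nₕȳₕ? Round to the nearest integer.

Var(Ŷ_str) = Σₕ Nₕ²(1 − fₕ)sₕ²/nₕ.
Large: 19430²·(1 − 4166/19430)·4.706/4166 = 335022.38.
Medium: 12089²·(1 − 919/12089)·10.86/919 = 1.5957243 × 10^6.
Sum = 1.9307467 × 10^6.
SE = √(1.9307467 × 10^6) = 1390.

1390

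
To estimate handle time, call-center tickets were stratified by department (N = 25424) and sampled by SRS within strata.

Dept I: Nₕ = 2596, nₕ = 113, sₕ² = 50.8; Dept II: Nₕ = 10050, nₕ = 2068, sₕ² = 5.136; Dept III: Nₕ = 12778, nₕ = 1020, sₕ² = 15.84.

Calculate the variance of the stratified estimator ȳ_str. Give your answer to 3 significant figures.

0.00840

Var(ȳ_str) = Σₕ Wₕ²(1 − fₕ)sₕ²/nₕ with Wₕ = Nₕ/N, N = 25424.
Dept I: Wₕ = 0.10210824; term = 0.10210824²·(1 − 0.04352851)·50.8/113 = 0.0044831051.
Dept II: Wₕ = 0.39529578; term = 0.39529578²·(1 − 0.20577114)·5.136/2068 = 3.0822262 × 10^-4.
Dept III: Wₕ = 0.50259597; term = 0.50259597²·(1 − 0.07982470)·15.84/1020 = 0.0036096375.
Sum = 0.0084009652.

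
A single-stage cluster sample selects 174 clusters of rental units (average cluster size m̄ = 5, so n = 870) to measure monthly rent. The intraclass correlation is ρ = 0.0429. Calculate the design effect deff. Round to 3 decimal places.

1.172

deff = 1 + (5 − 1)·0.0429 = 1 + 0.1716 = 1.1716.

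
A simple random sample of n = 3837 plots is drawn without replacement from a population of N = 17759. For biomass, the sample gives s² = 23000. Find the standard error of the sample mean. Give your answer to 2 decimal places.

Under SRS without replacement, Var(ȳ) = (1 − f)·s²/n with f = n/N = 3837/17759 = 0.21605946.
Var(ȳ) = (1 − 0.21605946)·23000/3837 = 0.78394054·5.9942664 = 4.6991484.
SE(ȳ) = √(4.6991484) = 2.17.

2.17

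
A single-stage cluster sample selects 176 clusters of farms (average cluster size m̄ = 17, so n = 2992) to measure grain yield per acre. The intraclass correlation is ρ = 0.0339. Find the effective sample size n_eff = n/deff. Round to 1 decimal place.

1939.8

deff = 1 + (17 − 1)·0.0339 = 1 + 0.5424 = 1.5424.
n_eff = 2992 / 1.5424 = 1939.8.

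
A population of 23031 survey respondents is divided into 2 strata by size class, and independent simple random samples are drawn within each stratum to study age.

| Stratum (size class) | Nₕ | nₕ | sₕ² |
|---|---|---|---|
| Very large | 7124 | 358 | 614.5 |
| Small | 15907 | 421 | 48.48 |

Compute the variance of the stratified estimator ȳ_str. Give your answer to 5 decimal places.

0.20946

Var(ȳ_str) = Σₕ Wₕ²(1 − fₕ)sₕ²/nₕ with Wₕ = Nₕ/N, N = 23031.
Very large: Wₕ = 0.30932222; term = 0.30932222²·(1 − 0.05025267)·614.5/358 = 0.15598009.
Small: Wₕ = 0.69067778; term = 0.69067778²·(1 − 0.02646634)·48.48/421 = 0.053478899.
Sum = 0.20945899.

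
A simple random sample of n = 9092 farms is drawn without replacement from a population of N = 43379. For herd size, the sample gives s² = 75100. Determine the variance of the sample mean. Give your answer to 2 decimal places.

Under SRS without replacement, Var(ȳ) = (1 − f)·s²/n with f = n/N = 9092/43379 = 0.20959450.
Var(ȳ) = (1 − 0.20959450)·75100/9092 = 0.79040550·8.2600088 = 6.5287563.

6.53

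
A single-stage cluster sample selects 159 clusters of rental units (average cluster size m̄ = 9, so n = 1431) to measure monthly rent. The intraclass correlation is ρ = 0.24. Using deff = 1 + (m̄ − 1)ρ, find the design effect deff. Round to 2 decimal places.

deff = 1 + (9 − 1)·0.24 = 1 + 1.92 = 2.92.

2.92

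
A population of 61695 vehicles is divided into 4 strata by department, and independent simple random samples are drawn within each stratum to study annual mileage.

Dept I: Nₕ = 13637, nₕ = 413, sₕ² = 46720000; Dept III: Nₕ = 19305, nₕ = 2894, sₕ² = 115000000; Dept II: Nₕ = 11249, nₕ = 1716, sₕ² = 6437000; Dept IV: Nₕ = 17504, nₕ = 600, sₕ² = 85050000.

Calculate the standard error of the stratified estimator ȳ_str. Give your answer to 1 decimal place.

140.7

Var(ȳ_str) = Σₕ Wₕ²(1 − fₕ)sₕ²/nₕ with Wₕ = Nₕ/N, N = 61695.
Dept I: Wₕ = 0.22103898; term = 0.22103898²·(1 − 0.03028525)·46720000/413 = 5359.6265.
Dept III: Wₕ = 0.31291028; term = 0.31291028²·(1 − 0.14990935)·115000000/2894 = 3307.5333.
Dept II: Wₕ = 0.18233244; term = 0.18233244²·(1 − 0.15254689)·6437000/1716 = 105.68414.
Dept IV: Wₕ = 0.28371829; term = 0.28371829²·(1 − 0.03427788)·85050000/600 = 11019.196.
Sum = 19792.04.
SE = √(19792.04) = 140.7.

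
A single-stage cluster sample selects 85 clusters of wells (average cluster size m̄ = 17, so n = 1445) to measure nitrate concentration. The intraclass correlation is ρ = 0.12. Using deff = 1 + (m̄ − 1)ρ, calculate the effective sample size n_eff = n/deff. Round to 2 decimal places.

deff = 1 + (17 − 1)·0.12 = 1 + 1.92 = 2.92.
n_eff = 1445 / 2.92 = 494.86.

494.86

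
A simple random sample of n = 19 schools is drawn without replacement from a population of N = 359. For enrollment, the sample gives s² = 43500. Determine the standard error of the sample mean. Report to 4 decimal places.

46.5650

Under SRS without replacement, Var(ȳ) = (1 − f)·s²/n with f = n/N = 19/359 = 0.05292479.
Var(ȳ) = (1 − 0.05292479)·43500/19 = 0.94707521·2289.4737 = 2168.3038.
SE(ȳ) = √(2168.3038) = 46.5650.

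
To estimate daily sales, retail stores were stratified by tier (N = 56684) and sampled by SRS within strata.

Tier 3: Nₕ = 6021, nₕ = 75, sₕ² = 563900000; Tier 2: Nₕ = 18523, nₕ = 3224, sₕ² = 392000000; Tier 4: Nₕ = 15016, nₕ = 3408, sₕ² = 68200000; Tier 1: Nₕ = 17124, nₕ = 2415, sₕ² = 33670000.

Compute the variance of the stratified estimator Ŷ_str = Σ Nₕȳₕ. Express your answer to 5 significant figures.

3.1063 × 10^14

Var(Ŷ_str) = Σₕ Nₕ²(1 − fₕ)sₕ²/nₕ.
Tier 3: 6021²·(1 − 75/6021)·563900000/75 = 2.6917478 × 10^14.
Tier 2: 18523²·(1 − 3224/18523)·392000000/3224 = 3.4456043 × 10^13.
Tier 4: 15016²·(1 − 3408/15016)·68200000/3408 = 3.4881604 × 10^12.
Tier 1: 17124²·(1 − 2415/17124)·33670000/2415 = 3.5116753 × 10^12.
Sum = 3.1063066 × 10^14.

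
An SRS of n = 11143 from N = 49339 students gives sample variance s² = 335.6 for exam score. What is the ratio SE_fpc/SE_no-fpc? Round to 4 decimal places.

f = n/N = 11143/49339 = 0.22584568.
SE_no-fpc = √(s²/n) = 0.17354412; SE_fpc = √((1−f)s²/n) = 0.1526946.
Ratio = √(1−f) = 0.87986040.

0.8799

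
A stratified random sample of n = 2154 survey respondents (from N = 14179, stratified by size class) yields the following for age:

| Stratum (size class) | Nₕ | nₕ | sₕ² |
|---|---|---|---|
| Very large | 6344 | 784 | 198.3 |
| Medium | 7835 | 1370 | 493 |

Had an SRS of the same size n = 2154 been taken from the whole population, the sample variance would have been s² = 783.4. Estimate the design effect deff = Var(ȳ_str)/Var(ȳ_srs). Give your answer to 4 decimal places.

0.4378

Var(ȳ_str) = Σ Wₕ²(1−fₕ)sₕ²/nₕ with Wₕ = Nₕ/14179:
  Very large: (6344/14179)²·(1−784/6344)·198.3/784 = 0.044376537
  Medium: (7835/14179)²·(1−1370/7835)·493/1370 = 0.090665629
  → Var(ȳ_str) = 0.13504217.
Var(ȳ_srs) = (1 − 2154/14179)·783.4/2154 = 0.30844473.
deff = 0.13504217 / 0.30844473 = 0.4378.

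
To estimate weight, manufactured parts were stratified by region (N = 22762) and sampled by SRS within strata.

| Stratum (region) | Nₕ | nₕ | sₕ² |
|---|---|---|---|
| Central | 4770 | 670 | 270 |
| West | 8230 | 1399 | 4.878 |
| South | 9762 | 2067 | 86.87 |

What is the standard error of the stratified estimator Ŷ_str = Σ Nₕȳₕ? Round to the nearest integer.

Var(Ŷ_str) = Σₕ Nₕ²(1 − fₕ)sₕ²/nₕ.
Central: 4770²·(1 − 670/4770)·270/670 = 7.8811791 × 10^6.
West: 8230²·(1 − 1399/8230)·4.878/1399 = 196023.53.
South: 9762²·(1 − 2067/9762)·86.87/2067 = 3.1570159 × 10^6.
Sum = 1.1234219 × 10^7.
SE = √(1.1234219 × 10^7) = 3352.

3352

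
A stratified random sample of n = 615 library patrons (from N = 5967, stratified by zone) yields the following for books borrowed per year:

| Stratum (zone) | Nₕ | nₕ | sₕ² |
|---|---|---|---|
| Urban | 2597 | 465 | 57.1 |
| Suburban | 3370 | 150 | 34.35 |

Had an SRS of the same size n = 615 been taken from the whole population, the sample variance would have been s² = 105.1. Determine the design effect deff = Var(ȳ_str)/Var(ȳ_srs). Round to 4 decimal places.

0.5799

Var(ȳ_str) = Σ Wₕ²(1−fₕ)sₕ²/nₕ with Wₕ = Nₕ/5967:
  Urban: (2597/5967)²·(1−465/2597)·57.1/465 = 0.019095465
  Suburban: (3370/5967)²·(1−150/3370)·34.35/150 = 0.069792568
  → Var(ȳ_str) = 0.088888033.
Var(ȳ_srs) = (1 − 615/5967)·105.1/615 = 0.15328077.
deff = 0.088888033 / 0.15328077 = 0.5799.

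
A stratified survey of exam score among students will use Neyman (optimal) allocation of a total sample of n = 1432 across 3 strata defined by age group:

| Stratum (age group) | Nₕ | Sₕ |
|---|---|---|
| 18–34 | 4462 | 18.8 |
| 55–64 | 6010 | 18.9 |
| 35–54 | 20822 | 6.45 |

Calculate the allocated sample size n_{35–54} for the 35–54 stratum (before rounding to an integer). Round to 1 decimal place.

Neyman allocation: nₕ = n·NₕSₕ / Σⱼ NⱼSⱼ.
Σ NⱼSⱼ = 4462·18.8 + 6010·18.9 + 20822·6.45 = 331776.5.
n_{35–54} = 1432·20822·6.45 / 331776.5 = 579.7.

579.7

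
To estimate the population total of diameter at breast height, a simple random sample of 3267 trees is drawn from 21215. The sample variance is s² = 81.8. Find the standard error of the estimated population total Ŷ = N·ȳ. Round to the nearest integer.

3088

Var(Ŷ) = N²·Var(ȳ) = N²·(1 − n/N)·s²/n.
f = 3267/21215 = 0.15399481; Var(ȳ) = 0.84600519·81.8/3267 = 0.021182499.
Var(Ŷ) = 21215² · 0.021182499 = 9.5337392 × 10^6.
SE(Ŷ) = √(9.5337392 × 10^6) = 3088.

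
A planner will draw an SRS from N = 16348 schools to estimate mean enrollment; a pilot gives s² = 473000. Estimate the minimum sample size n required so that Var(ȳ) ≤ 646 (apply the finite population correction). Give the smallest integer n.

701

Without fpc, n₀ = s²/D = 473000/646 = 732.1981.
With fpc, (1 − n/N)·s²/n ≤ D requires n ≥ n₀/(1 + n₀/N) = 732.1981/(1 + 732.1981/16348) = 700.8101.
Rounding up, n = 701.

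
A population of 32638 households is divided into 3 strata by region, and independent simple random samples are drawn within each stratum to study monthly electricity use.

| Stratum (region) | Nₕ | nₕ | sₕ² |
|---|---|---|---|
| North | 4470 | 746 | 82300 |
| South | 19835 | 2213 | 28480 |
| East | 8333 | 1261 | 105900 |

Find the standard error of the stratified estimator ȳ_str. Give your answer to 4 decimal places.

3.2546

Var(ȳ_str) = Σₕ Wₕ²(1 − fₕ)sₕ²/nₕ with Wₕ = Nₕ/N, N = 32638.
North: Wₕ = 0.13695692; term = 0.13695692²·(1 − 0.16689038)·82300/746 = 1.7239756.
South: Wₕ = 0.60772719; term = 0.60772719²·(1 − 0.11157046)·28480/2213 = 4.2227843.
East: Wₕ = 0.25531589; term = 0.25531589²·(1 − 0.15132605)·105900/1261 = 4.645981.
Sum = 10.592741.
SE = √(10.592741) = 3.2546.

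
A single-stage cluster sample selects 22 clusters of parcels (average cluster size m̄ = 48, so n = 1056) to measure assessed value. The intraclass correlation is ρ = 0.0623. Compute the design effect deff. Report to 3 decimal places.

deff = 1 + (48 − 1)·0.0623 = 1 + 2.9281 = 3.9281.

3.928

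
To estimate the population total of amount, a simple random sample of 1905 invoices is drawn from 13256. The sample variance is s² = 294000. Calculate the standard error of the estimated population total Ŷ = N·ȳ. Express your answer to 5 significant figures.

152390

Var(Ŷ) = N²·Var(ȳ) = N²·(1 − n/N)·s²/n.
f = 1905/13256 = 0.14370851; Var(ȳ) = 0.85629149·294000/1905 = 132.15207.
Var(Ŷ) = 13256² · 132.15207 = 2.3221965 × 10^10.
SE(Ŷ) = √(2.3221965 × 10^10) = 152390.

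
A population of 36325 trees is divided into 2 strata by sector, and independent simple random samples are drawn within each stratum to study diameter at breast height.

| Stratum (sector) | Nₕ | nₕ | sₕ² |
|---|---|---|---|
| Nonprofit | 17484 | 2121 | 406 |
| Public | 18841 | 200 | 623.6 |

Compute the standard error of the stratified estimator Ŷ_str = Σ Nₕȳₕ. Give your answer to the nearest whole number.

33860

Var(Ŷ_str) = Σₕ Nₕ²(1 − fₕ)sₕ²/nₕ.
Nonprofit: 17484²·(1 − 2121/17484)·406/2121 = 5.1416462 × 10^7.
Public: 18841²·(1 − 200/18841)·623.6/200 = 1.0950886 × 10^9.
Sum = 1.1465051 × 10^9.
SE = √(1.1465051 × 10^9) = 33860.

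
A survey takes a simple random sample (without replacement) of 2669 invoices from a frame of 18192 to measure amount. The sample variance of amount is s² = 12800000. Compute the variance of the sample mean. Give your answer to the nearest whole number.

4092

Under SRS without replacement, Var(ȳ) = (1 − f)·s²/n with f = n/N = 2669/18192 = 0.14671284.
Var(ȳ) = (1 − 0.14671284)·12800000/2669 = 0.85328716·4795.8037 = 4092.1977.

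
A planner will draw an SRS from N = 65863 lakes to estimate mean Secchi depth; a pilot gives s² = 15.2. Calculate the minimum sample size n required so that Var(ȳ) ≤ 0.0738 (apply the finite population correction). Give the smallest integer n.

Without fpc, n₀ = s²/D = 15.2/0.0738 = 205.9621.
With fpc, (1 − n/N)·s²/n ≤ D requires n ≥ n₀/(1 + n₀/N) = 205.9621/(1 + 205.9621/65863) = 205.3200.
Rounding up, n = 206.

206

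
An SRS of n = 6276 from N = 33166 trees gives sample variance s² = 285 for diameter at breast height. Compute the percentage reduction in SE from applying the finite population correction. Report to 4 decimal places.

f = n/N = 6276/33166 = 0.18922993.
SE_no-fpc = √(s²/n) = 0.21309878; SE_fpc = √((1−f)s²/n) = 0.19188005.
Ratio = √(1−f) = 0.90042771. Reduction = 100·(1 − 0.90042771) = 9.9572%.

9.9572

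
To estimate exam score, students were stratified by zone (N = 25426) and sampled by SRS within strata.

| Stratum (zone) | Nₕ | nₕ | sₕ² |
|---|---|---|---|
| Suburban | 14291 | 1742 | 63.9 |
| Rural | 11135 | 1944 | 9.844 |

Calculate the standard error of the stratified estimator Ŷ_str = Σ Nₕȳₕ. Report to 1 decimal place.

2664.0

Var(Ŷ_str) = Σₕ Nₕ²(1 − fₕ)sₕ²/nₕ.
Suburban: 14291²·(1 − 1742/14291)·63.9/1742 = 6.5784631 × 10^6.
Rural: 11135²·(1 − 1944/11135)·9.844/1944 = 518236.9.
Sum = 7.0967 × 10^6.
SE = √(7.0967 × 10^6) = 2664.0.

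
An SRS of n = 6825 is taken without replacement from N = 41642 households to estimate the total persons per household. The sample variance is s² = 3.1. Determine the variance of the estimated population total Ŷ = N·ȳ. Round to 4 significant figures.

658500

Var(Ŷ) = N²·Var(ȳ) = N²·(1 − n/N)·s²/n.
f = 6825/41642 = 0.16389703; Var(ȳ) = 0.83610297·3.1/6825 = 3.7976838 × 10^-4.
Var(Ŷ) = 41642² · (3.7976838 × 10^-4) = 658539.7.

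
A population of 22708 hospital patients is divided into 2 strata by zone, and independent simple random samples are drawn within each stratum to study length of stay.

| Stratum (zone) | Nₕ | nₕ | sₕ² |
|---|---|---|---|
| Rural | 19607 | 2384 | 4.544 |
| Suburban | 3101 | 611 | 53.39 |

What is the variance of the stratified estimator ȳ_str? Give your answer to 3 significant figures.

0.00256

Var(ȳ_str) = Σₕ Wₕ²(1 − fₕ)sₕ²/nₕ with Wₕ = Nₕ/N, N = 22708.
Rural: Wₕ = 0.86344020; term = 0.86344020²·(1 − 0.12158923)·4.544/2384 = 0.001248229.
Suburban: Wₕ = 0.13655980; term = 0.13655980²·(1 − 0.19703322)·53.39/611 = 0.0013084648.
Sum = 0.0025566938.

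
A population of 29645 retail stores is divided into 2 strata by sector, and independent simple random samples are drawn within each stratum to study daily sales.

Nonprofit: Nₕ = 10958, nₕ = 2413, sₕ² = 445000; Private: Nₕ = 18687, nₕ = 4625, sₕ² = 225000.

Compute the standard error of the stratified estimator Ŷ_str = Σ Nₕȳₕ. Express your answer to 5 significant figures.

173350

Var(Ŷ_str) = Σₕ Nₕ²(1 − fₕ)sₕ²/nₕ.
Nonprofit: 10958²·(1 − 2413/10958)·445000/2413 = 1.726816 × 10^10.
Private: 18687²·(1 − 4625/18687)·225000/4625 = 1.2783726 × 10^10.
Sum = 3.0051886 × 10^10.
SE = √(3.0051886 × 10^10) = 173350.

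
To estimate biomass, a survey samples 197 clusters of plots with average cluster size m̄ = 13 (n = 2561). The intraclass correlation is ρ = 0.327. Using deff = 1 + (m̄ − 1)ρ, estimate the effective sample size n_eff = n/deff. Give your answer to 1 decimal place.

deff = 1 + (13 − 1)·0.327 = 1 + 3.924 = 4.924.
n_eff = 2561 / 4.924 = 520.1.

520.1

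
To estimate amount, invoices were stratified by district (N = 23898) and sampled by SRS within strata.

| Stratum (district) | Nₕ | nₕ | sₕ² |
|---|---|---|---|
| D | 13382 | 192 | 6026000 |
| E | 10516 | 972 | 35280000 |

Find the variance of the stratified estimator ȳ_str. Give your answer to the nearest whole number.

16078

Var(ȳ_str) = Σₕ Wₕ²(1 − fₕ)sₕ²/nₕ with Wₕ = Nₕ/N, N = 23898.
D: Wₕ = 0.55996318; term = 0.55996318²·(1 − 0.01434763)·6026000/192 = 9699.9748.
E: Wₕ = 0.44003682; term = 0.44003682²·(1 − 0.09243058)·35280000/972 = 6378.5242.
Sum = 16078.499.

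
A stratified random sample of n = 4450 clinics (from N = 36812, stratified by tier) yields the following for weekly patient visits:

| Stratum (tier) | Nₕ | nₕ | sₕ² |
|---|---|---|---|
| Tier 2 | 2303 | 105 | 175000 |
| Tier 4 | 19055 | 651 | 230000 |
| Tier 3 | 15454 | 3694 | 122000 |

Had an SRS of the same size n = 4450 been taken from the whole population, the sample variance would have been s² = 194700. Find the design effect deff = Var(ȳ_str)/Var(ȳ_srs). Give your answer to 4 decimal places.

Var(ȳ_str) = Σ Wₕ²(1−fₕ)sₕ²/nₕ with Wₕ = Nₕ/36812:
  Tier 2: (2303/36812)²·(1−105/2303)·175000/105 = 6.2257482
  Tier 4: (19055/36812)²·(1−651/19055)·230000/651 = 91.430101
  Tier 3: (15454/36812)²·(1−3694/15454)·122000/3694 = 4.4292719
  → Var(ȳ_str) = 102.08512.
Var(ȳ_srs) = (1 − 4450/36812)·194700/4450 = 38.463773.
deff = 102.08512 / 38.463773 = 2.6541.

2.6541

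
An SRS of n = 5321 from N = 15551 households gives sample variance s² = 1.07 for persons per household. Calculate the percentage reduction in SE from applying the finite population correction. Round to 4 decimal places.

f = n/N = 5321/15551 = 0.34216449.
SE_no-fpc = √(s²/n) = 0.014180621; SE_fpc = √((1−f)s²/n) = 0.011501485.
Ratio = √(1−f) = 0.81107059. Reduction = 100·(1 − 0.81107059) = 18.8929%.

18.8929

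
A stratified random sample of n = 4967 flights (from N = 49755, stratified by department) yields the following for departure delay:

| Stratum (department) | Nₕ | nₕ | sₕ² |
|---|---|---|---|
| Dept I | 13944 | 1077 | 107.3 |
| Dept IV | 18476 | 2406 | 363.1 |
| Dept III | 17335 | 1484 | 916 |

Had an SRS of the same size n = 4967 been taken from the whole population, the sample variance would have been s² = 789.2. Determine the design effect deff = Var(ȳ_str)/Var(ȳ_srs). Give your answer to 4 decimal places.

Var(ȳ_str) = Σ Wₕ²(1−fₕ)sₕ²/nₕ with Wₕ = Nₕ/49755:
  Dept I: (13944/49755)²·(1−1077/13944)·107.3/1077 = 0.0072206323
  Dept IV: (18476/49755)²·(1−2406/18476)·363.1/2406 = 0.018100101
  Dept III: (17335/49755)²·(1−1484/17335)·916/1484 = 0.068512312
  → Var(ȳ_str) = 0.093833045.
Var(ȳ_srs) = (1 − 4967/49755)·789.2/4967 = 0.14302694.
deff = 0.093833045 / 0.14302694 = 0.6561.

0.6561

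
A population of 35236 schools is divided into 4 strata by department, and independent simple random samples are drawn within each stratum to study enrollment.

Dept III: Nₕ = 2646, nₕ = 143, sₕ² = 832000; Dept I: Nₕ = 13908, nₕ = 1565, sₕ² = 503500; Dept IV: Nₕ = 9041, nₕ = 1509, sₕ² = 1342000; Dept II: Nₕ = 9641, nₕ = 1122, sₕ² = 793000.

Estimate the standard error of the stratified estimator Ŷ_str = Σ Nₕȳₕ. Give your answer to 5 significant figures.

460840

Var(Ŷ_str) = Σₕ Nₕ²(1 − fₕ)sₕ²/nₕ.
Dept III: 2646²·(1 − 143/2646)·832000/143 = 3.8533457 × 10^10.
Dept I: 13908²·(1 − 1565/13908)·503500/1565 = 5.5229428 × 10^10.
Dept IV: 9041²·(1 − 1509/9041)·1342000/1509 = 6.0560584 × 10^10.
Dept II: 9641²·(1 − 1122/9641)·793000/1122 = 5.8048504 × 10^10.
Sum = 2.1237197 × 10^11.
SE = √(2.1237197 × 10^11) = 460840.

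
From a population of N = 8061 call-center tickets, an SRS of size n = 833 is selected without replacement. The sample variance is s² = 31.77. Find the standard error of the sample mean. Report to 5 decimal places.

0.18493

Under SRS without replacement, Var(ȳ) = (1 − f)·s²/n with f = n/N = 833/8061 = 0.10333705.
Var(ȳ) = (1 − 0.10333705)·31.77/833 = 0.89666295·0.038139256 = 0.034198057.
SE(ȳ) = √(0.034198057) = 0.18493.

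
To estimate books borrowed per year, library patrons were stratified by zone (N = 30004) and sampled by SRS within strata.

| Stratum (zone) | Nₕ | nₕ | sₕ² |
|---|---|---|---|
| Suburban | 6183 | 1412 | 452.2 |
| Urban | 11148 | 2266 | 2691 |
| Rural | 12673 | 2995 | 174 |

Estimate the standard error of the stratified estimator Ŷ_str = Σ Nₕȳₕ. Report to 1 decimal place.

11582.8

Var(Ŷ_str) = Σₕ Nₕ²(1 − fₕ)sₕ²/nₕ.
Suburban: 6183²·(1 − 1412/6183)·452.2/1412 = 9.4472308 × 10^6.
Urban: 11148²·(1 − 2266/11148)·2691/2266 = 1.175876 × 10^8.
Rural: 12673²·(1 − 2995/12673)·174/2995 = 7.1255349 × 10^6.
Sum = 1.3416037 × 10^8.
SE = √(1.3416037 × 10^8) = 11582.8.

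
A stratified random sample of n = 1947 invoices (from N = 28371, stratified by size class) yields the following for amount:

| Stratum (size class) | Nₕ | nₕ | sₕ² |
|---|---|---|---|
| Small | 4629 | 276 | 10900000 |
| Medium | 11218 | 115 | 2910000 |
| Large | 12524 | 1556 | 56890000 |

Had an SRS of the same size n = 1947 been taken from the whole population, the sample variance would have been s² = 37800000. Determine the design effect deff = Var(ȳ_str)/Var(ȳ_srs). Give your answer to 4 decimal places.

Var(ȳ_str) = Σ Wₕ²(1−fₕ)sₕ²/nₕ with Wₕ = Nₕ/28371:
  Small: (4629/28371)²·(1−276/4629)·10900000/276 = 988.6532
  Medium: (11218/28371)²·(1−115/11218)·2910000/115 = 3915.6299
  Large: (12524/28371)²·(1−1556/12524)·56890000/1556 = 6239.4679
  → Var(ȳ_str) = 11143.751.
Var(ȳ_srs) = (1 − 1947/28371)·37800000/1947 = 18082.137.
deff = 11143.751 / 18082.137 = 0.6163.

0.6163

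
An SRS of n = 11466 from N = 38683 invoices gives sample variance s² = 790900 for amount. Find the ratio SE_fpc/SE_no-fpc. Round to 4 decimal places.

0.8388

f = n/N = 11466/38683 = 0.29640928.
SE_no-fpc = √(s²/n) = 8.3052903; SE_fpc = √((1−f)s²/n) = 6.9665037.
Ratio = √(1−f) = 0.83880315.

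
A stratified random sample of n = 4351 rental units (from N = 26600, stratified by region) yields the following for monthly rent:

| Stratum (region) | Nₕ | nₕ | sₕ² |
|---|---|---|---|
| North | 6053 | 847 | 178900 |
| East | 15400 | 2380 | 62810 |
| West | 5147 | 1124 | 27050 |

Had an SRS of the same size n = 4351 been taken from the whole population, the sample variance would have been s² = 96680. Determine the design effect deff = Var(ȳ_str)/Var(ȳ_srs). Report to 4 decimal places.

Var(ȳ_str) = Σ Wₕ²(1−fₕ)sₕ²/nₕ with Wₕ = Nₕ/26600:
  North: (6053/26600)²·(1−847/6053)·178900/847 = 9.406726
  East: (15400/26600)²·(1−2380/15400)·62810/2380 = 7.4785994
  West: (5147/26600)²·(1−1124/5147)·27050/1124 = 0.70427437
  → Var(ȳ_str) = 17.5896.
Var(ȳ_srs) = (1 − 4351/26600)·96680/4351 = 18.585593.
deff = 17.5896 / 18.585593 = 0.9464.

0.9464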